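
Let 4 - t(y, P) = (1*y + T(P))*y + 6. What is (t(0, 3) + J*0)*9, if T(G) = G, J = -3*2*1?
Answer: -18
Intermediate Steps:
J = -6 (J = -6*1 = -6)
t(y, P) = -2 - y*(P + y) (t(y, P) = 4 - ((1*y + P)*y + 6) = 4 - ((y + P)*y + 6) = 4 - ((P + y)*y + 6) = 4 - (y*(P + y) + 6) = 4 - (6 + y*(P + y)) = 4 + (-6 - y*(P + y)) = -2 - y*(P + y))
(t(0, 3) + J*0)*9 = ((-2 - 1*0² - 1*3*0) - 6*0)*9 = ((-2 - 1*0 + 0) + 0)*9 = ((-2 + 0 + 0) + 0)*9 = (-2 + 0)*9 = -2*9 = -18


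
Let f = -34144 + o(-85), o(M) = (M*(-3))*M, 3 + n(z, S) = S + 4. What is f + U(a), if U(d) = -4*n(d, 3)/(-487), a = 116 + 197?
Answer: -27183837/487 ≈ -55819.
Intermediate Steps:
n(z, S) = 1 + S (n(z, S) = -3 + (S + 4) = -3 + (4 + S) = 1 + S)
o(M) = -3*M**2 (o(M) = (-3*M)*M = -3*M**2)
a = 313
U(d) = 16/487 (U(d) = -4*(1 + 3)/(-487) = -4*4*(-1/487) = -16*(-1/487) = 16/487)
f = -55819 (f = -34144 - 3*(-85)**2 = -34144 - 3*7225 = -34144 - 21675 = -55819)
f + U(a) = -55819 + 16/487 = -27183837/487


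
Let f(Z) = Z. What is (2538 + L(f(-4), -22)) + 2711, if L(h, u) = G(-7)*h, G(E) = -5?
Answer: 5269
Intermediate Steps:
L(h, u) = -5*h
(2538 + L(f(-4), -22)) + 2711 = (2538 - 5*(-4)) + 2711 = (2538 + 20) + 2711 = 2558 + 2711 = 5269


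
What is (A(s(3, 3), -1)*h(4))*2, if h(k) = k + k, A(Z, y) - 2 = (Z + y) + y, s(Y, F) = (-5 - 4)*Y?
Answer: -432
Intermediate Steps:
s(Y, F) = -9*Y
A(Z, y) = 2 + Z + 2*y (A(Z, y) = 2 + ((Z + y) + y) = 2 + (Z + 2*y) = 2 + Z + 2*y)
h(k) = 2*k
(A(s(3, 3), -1)*h(4))*2 = ((2 - 9*3 + 2*(-1))*(2*4))*2 = ((2 - 27 - 2)*8)*2 = -27*8*2 = -216*2 = -432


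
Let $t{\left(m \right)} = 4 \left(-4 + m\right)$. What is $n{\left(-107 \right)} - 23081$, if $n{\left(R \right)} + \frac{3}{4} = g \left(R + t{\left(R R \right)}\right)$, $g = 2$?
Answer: $\frac{273057}{4} \approx 68264.0$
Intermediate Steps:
$t{\left(m \right)} = -16 + 4 m$
$n{\left(R \right)} = - \frac{131}{4} + 2 R + 8 R^{2}$ ($n{\left(R \right)} = - \frac{3}{4} + 2 \left(R + \left(-16 + 4 R R\right)\right) = - \frac{3}{4} + 2 \left(R + \left(-16 + 4 R^{2}\right)\right) = - \frac{3}{4} + 2 \left(-16 + R + 4 R^{2}\right) = - \frac{3}{4} + \left(-32 + 2 R + 8 R^{2}\right) = - \frac{131}{4} + 2 R + 8 R^{2}$)
$n{\left(-107 \right)} - 23081 = \left(- \frac{131}{4} + 2 \left(-107\right) + 8 \left(-107\right)^{2}\right) - 23081 = \left(- \frac{131}{4} - 214 + 8 \cdot 11449\right) - 23081 = \left(- \frac{131}{4} - 214 + 91592\right) - 23081 = \frac{365381}{4} - 23081 = \frac{273057}{4}$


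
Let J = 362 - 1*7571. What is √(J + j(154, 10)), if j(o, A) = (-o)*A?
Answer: I*√8749 ≈ 93.536*I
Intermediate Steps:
j(o, A) = -A*o
J = -7209 (J = 362 - 7571 = -7209)
√(J + j(154, 10)) = √(-7209 - 1*10*154) = √(-7209 - 1540) = √(-8749) = I*√8749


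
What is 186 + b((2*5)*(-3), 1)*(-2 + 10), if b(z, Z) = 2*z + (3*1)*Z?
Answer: -270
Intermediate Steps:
b(z, Z) = 2*z + 3*Z
186 + b((2*5)*(-3), 1)*(-2 + 10) = 186 + (2*((2*5)*(-3)) + 3*1)*(-2 + 10) = 186 + (2*(10*(-3)) + 3)*8 = 186 + (2*(-30) + 3)*8 = 186 + (-60 + 3)*8 = 186 - 57*8 = 186 - 456 = -270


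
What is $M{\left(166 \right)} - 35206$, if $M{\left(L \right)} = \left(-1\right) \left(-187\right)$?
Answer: $-35019$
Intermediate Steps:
$M{\left(L \right)} = 187$
$M{\left(166 \right)} - 35206 = 187 - 35206 = -35019$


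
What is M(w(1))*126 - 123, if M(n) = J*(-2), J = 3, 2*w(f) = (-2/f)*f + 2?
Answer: -879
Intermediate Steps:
w(f) = 0 (w(f) = ((-2/f)*f + 2)/2 = (-2 + 2)/2 = (1/2)*0 = 0)
M(n) = -6 (M(n) = 3*(-2) = -6)
M(w(1))*126 - 123 = -6*126 - 123 = -756 - 123 = -879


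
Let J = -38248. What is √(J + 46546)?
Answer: 3*√922 ≈ 91.093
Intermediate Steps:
√(J + 46546) = √(-38248 + 46546) = √8298 = 3*√922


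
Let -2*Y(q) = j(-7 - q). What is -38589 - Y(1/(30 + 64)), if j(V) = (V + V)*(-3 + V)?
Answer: -340352285/8836 ≈ -38519.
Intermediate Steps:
j(V) = 2*V*(-3 + V) (j(V) = (2*V)*(-3 + V) = 2*V*(-3 + V))
Y(q) = -(-10 - q)*(-7 - q) (Y(q) = -(-7 - q)*(-3 + (-7 - q)) = -(-7 - q)*(-10 - q) = -(-10 - q)*(-7 - q))
-38589 - Y(1/(30 + 64)) = -38589 - (-1)*(7 + 1/(30 + 64))*(10 + 1/(30 + 64)) = -38589 - (-1)*(7 + 1/94)*(10 + 1/94) = -38589 - (-1)*659*941/(94*94) = -38589 - 1*(-620119/8836) = -38589 + 620119/8836 = -340352285/8836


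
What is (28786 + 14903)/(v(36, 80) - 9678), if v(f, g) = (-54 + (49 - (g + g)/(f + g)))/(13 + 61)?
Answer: -2533962/561329 ≈ -4.5142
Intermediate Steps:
v(f, g) = -5/74 - g/(37*(f + g)) (v(f, g) = (-54 + (49 - 2*g/(f + g)))/74 = (-54 + (49 - 2*g/(f + g)))*(1/74) = (-5 - 2*g/(f + g))*(1/74) = -5/74 - g/(37*(f + g)))
(28786 + 14903)/(v(36, 80) - 9678) = (28786 + 14903)/((-7*80 - 5*36)/(74*(36 + 80)) - 9678) = 43689/((1/74)*(-560 - 180)/116 - 9678) = 43689/((1/74)*(1/116)*(-740) - 9678) = 43689/(-5/58 - 9678) = 43689/(-561329/58) = 43689*(-58/561329) = -2533962/561329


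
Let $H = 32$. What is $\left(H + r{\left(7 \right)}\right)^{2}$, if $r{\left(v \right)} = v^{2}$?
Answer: $6561$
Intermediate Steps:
$\left(H + r{\left(7 \right)}\right)^{2} = \left(32 + 7^{2}\right)^{2} = \left(32 + 49\right)^{2} = 81^{2} = 6561$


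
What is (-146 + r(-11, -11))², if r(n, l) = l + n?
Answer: 28224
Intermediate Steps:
(-146 + r(-11, -11))² = (-146 + (-11 - 11))² = (-146 - 22)² = (-168)² = 28224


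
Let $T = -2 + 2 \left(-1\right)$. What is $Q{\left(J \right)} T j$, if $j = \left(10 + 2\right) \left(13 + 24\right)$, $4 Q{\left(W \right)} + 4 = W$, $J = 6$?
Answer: $-888$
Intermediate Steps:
$Q{\left(W \right)} = -1 + \frac{W}{4}$
$T = -4$ ($T = -2 - 2 = -4$)
$j = 444$ ($j = 12 \cdot 37 = 444$)
$Q{\left(J \right)} T j = \left(-1 + \frac{1}{4} \cdot 6\right) \left(-4\right) 444 = \left(-1 + \frac{3}{2}\right) \left(-4\right) 444 = \frac{1}{2} \left(-4\right) 444 = \left(-2\right) 444 = -888$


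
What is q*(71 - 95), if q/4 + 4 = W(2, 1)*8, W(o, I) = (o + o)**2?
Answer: -11904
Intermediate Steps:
W(o, I) = 4*o**2 (W(o, I) = (2*o)**2 = 4*o**2)
q = 496 (q = -16 + 4*((4*2**2)*8) = -16 + 4*((4*4)*8) = -16 + 4*(16*8) = -16 + 4*128 = -16 + 512 = 496)
q*(71 - 95) = 496*(71 - 95) = 496*(-24) = -11904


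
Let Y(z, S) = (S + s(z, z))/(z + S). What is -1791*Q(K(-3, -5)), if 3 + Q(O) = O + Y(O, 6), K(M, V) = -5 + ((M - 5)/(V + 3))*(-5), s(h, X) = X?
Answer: 48357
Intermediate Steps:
K(M, V) = -5 - 5*(-5 + M)/(3 + V) (K(M, V) = -5 + ((-5 + M)/(3 + V))*(-5) = -5 - 5*(-5 + M)/(3 + V))
Y(z, S) = 1 (Y(z, S) = (S + z)/(z + S) = (S + z)/(S + z) = 1)
Q(O) = -2 + O (Q(O) = -3 + (O + 1) = -3 + (1 + O) = -2 + O)
-1791*Q(K(-3, -5)) = -1791*(-2 + 5*(2 - 1*(-3) - 1*(-5))/(3 - 5)) = -1791*(-2 + 5*(2 + 3 + 5)/(-2)) = -1791*(-2 + 5*(-½)*10) = -1791*(-2 - 25) = -1791*(-27) = 48357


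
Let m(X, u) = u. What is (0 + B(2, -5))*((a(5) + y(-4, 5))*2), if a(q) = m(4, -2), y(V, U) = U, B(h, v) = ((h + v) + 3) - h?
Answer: -12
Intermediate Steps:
B(h, v) = 3 + v (B(h, v) = (3 + h + v) - h = 3 + v)
a(q) = -2
(0 + B(2, -5))*((a(5) + y(-4, 5))*2) = (0 + (3 - 5))*((-2 + 5)*2) = (0 - 2)*(3*2) = -2*6 = -12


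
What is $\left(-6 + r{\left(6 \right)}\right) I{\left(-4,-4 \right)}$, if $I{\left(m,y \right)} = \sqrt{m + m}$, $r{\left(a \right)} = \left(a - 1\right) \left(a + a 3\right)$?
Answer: $228 i \sqrt{2} \approx 322.44 i$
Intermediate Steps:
$r{\left(a \right)} = 4 a \left(-1 + a\right)$ ($r{\left(a \right)} = \left(-1 + a\right) \left(a + 3 a\right) = \left(-1 + a\right) 4 a = 4 a \left(-1 + a\right)$)
$I{\left(m,y \right)} = \sqrt{2} \sqrt{m}$ ($I{\left(m,y \right)} = \sqrt{2 m} = \sqrt{2} \sqrt{m}$)
$\left(-6 + r{\left(6 \right)}\right) I{\left(-4,-4 \right)} = \left(-6 + 4 \cdot 6 \left(-1 + 6\right)\right) \sqrt{2} \sqrt{-4} = \left(-6 + 4 \cdot 6 \cdot 5\right) \sqrt{2} \cdot 2 i = \left(-6 + 120\right) 2 i \sqrt{2} = 114 \cdot 2 i \sqrt{2} = 228 i \sqrt{2}$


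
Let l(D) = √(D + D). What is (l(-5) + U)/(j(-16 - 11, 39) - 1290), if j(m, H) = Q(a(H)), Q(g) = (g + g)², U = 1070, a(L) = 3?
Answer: -535/627 - I*√10/1254 ≈ -0.85327 - 0.0025218*I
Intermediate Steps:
l(D) = √2*√D (l(D) = √(2*D) = √2*√D)
Q(g) = 4*g² (Q(g) = (2*g)² = 4*g²)
j(m, H) = 36 (j(m, H) = 4*3² = 4*9 = 36)
(l(-5) + U)/(j(-16 - 11, 39) - 1290) = (√2*√(-5) + 1070)/(36 - 1290) = (√2*(I*√5) + 1070)/(-1254) = (I*√10 + 1070)*(-1/1254) = (1070 + I*√10)*(-1/1254) = -535/627 - I*√10/1254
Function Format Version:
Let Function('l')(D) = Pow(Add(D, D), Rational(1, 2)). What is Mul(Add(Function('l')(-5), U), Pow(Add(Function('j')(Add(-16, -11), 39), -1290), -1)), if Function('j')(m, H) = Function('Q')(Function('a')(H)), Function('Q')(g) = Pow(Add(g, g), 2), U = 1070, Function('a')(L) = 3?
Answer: Add(Rational(-535, 627), Mul(Rational(-1, 1254), I, Pow(10, Rational(1, 2)))) ≈ Add(-0.85327, Mul(-0.0025218, I))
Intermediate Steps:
Function('l')(D) = Mul(Pow(2, Rational(1, 2)), Pow(D, Rational(1, 2))) (Function('l')(D) = Pow(Mul(2, D), Rational(1, 2)) = Mul(Pow(2, Rational(1, 2)), Pow(D, Rational(1, 2))))
Function('Q')(g) = Mul(4, Pow(g, 2)) (Function('Q')(g) = Pow(Mul(2, g), 2) = Mul(4, Pow(g, 2)))
Function('j')(m, H) = 36 (Function('j')(m, H) = Mul(4, Pow(3, 2)) = Mul(4, 9) = 36)
Mul(Add(Function('l')(-5), U), Pow(Add(Function('j')(Add(-16, -11), 39), -1290), -1)) = Mul(Add(Mul(Pow(2, Rational(1, 2)), Pow(-5, Rational(1, 2))), 1070), Pow(Add(36, -1290), -1)) = Mul(Add(Mul(Pow(2, Rational(1, 2)), Mul(I, Pow(5, Rational(1, 2)))), 1070), Pow(-1254, -1)) = Mul(Add(Mul(I, Pow(10, Rational(1, 2))), 1070), Rational(-1, 1254)) = Mul(Add(1070, Mul(I, Pow(10, Rational(1, 2)))), Rational(-1, 1254)) = Add(Rational(-535, 627), Mul(Rational(-1, 1254), I, Pow(10, Rational(1, 2))))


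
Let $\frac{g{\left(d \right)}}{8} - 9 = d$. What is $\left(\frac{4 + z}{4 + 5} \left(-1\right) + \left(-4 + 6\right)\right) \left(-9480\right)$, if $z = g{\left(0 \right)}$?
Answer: $\frac{183280}{3} \approx 61093.0$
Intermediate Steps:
$g{\left(d \right)} = 72 + 8 d$
$z = 72$ ($z = 72 + 8 \cdot 0 = 72 + 0 = 72$)
$\left(\frac{4 + z}{4 + 5} \left(-1\right) + \left(-4 + 6\right)\right) \left(-9480\right) = \left(\frac{4 + 72}{4 + 5} \left(-1\right) + \left(-4 + 6\right)\right) \left(-9480\right) = \left(\frac{76}{9} \left(-1\right) + 2\right) \left(-9480\right) = \left(- \frac{76}{9} + 2\right) \left(-9480\right) = \left(- \frac{58}{9}\right) \left(-9480\right) = \frac{183280}{3}$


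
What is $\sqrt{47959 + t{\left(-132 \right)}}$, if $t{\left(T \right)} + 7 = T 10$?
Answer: $2 \sqrt{11658} \approx 215.94$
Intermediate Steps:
$t{\left(T \right)} = -7 + 10 T$ ($t{\left(T \right)} = -7 + T 10 = -7 + 10 T$)
$\sqrt{47959 + t{\left(-132 \right)}} = \sqrt{47959 + \left(-7 + 10 \left(-132\right)\right)} = \sqrt{47959 - 1327} = \sqrt{46632} = 2 \sqrt{11658}$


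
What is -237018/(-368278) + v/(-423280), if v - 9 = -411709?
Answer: 6298625791/3897117796 ≈ 1.6162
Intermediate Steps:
v = -411700 (v = 9 - 411709 = -411700)
-237018/(-368278) + v/(-423280) = -237018/(-368278) - 411700/(-423280) = -237018*(-1/368278) - 411700*(-1/423280) = 118509/184139 + 20585/21164 = 6298625791/3897117796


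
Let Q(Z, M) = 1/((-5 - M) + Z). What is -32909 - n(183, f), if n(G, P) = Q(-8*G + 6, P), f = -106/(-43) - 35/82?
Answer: -169998840499/5165725 ≈ -32909.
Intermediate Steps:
f = 7187/3526 (f = -106*(-1/43) - 35*1/82 = 106/43 - 35/82 = 7187/3526 ≈ 2.0383)
Q(Z, M) = 1/(-5 + Z - M)
n(G, P) = -1/(-1 + P + 8*G) (n(G, P) = -1/(5 + P - (-8*G + 6)) = -1/(5 + P - (6 - 8*G)) = -1/(5 + P + (-6 + 8*G)) = -1/(-1 + P + 8*G))
-32909 - n(183, f) = -32909 - (-1)/(-1 + 7187/3526 + 8*183) = -32909 - (-1)/(-1 + 7187/3526 + 1464) = -32909 - (-1)/5165725/3526 = -32909 - (-1)*3526/5165725 = -32909 - 1*(-3526/5165725) = -32909 + 3526/5165725 = -169998840499/5165725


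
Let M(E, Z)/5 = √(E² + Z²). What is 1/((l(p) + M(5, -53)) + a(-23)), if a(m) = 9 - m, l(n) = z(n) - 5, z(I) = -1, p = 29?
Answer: -1/2699 + 5*√2834/70174 ≈ 0.0034226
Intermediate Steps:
M(E, Z) = 5*√(E² + Z²)
l(n) = -6 (l(n) = -1 - 5 = -6)
1/((l(p) + M(5, -53)) + a(-23)) = 1/((-6 + 5*√(5² + (-53)²)) + (9 - 1*(-23))) = 1/((-6 + 5*√(25 + 2809)) + (9 + 23)) = 1/((-6 + 5*√2834) + 32) = 1/(26 + 5*√2834)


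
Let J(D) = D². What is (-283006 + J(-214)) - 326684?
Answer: -563894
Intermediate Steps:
(-283006 + J(-214)) - 326684 = (-283006 + (-214)²) - 326684 = (-283006 + 45796) - 326684 = -237210 - 326684 = -563894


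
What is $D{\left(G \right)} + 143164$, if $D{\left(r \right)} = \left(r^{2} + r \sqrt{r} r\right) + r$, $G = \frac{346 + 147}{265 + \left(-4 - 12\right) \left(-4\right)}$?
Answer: $\frac{15496619770}{108241} + \frac{243049 \sqrt{162197}}{35611289} \approx 1.4317 \cdot 10^{5}$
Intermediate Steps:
$G = \frac{493}{329}$ ($G = \frac{493}{265 + \left(-4 - 12\right) \left(-4\right)} = \frac{493}{265 - -64} = \frac{493}{265 + 64} = \frac{493}{329} \approx 1.4985$)
$D{\left(r \right)} = r + r^{2} + r^{\frac{5}{2}}$ ($D{\left(r \right)} = \left(r^{2} + r^{\frac{3}{2}} r\right) + r = \left(r^{2} + r^{\frac{5}{2}}\right) + r = r + r^{2} + r^{\frac{5}{2}}$)
$D{\left(G \right)} + 143164 = \left(\frac{493}{329} + \left(\frac{493}{329}\right)^{2} + \left(\frac{493}{329}\right)^{\frac{5}{2}}\right) + 143164 = \left(\frac{493}{329} + \frac{243049}{108241} + \frac{243049 \sqrt{162197}}{35611289}\right) + 143164 = \left(\frac{405246}{108241} + \frac{243049 \sqrt{162197}}{35611289}\right) + 143164 = \frac{15496619770}{108241} + \frac{243049 \sqrt{162197}}{35611289}$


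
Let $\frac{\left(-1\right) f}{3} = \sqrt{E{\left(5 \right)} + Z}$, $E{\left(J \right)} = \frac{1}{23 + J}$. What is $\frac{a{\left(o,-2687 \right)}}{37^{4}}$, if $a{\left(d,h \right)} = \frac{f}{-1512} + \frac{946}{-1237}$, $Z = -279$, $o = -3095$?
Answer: $- \frac{946}{2318337157} + \frac{i \sqrt{54677}}{13224080016} \approx -4.0805 \cdot 10^{-7} + 1.7682 \cdot 10^{-8} i$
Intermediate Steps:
$f = - \frac{3 i \sqrt{54677}}{14}$ ($f = - 3 \sqrt{\frac{1}{23 + 5} - 279} = - 3 \sqrt{\frac{1}{28} - 279} = - 3 \sqrt{- \frac{7811}{28}} = - 3 \frac{i \sqrt{54677}}{14} = - \frac{3 i \sqrt{54677}}{14} \approx - 50.107 i$)
$a{\left(d,h \right)} = - \frac{946}{1237} + \frac{i \sqrt{54677}}{7056}$ ($a{\left(d,h \right)} = \frac{\left(- \frac{3}{14}\right) i \sqrt{54677}}{-1512} + \frac{946}{-1237} = - \frac{3 i \sqrt{54677}}{14} \left(- \frac{1}{1512}\right) + 946 \left(- \frac{1}{1237}\right) = \frac{i \sqrt{54677}}{7056} - \frac{946}{1237} = - \frac{946}{1237} + \frac{i \sqrt{54677}}{7056}$)
$\frac{a{\left(o,-2687 \right)}}{37^{4}} = \frac{- \frac{946}{1237} + \frac{i \sqrt{54677}}{7056}}{37^{4}} = \frac{- \frac{946}{1237} + \frac{i \sqrt{54677}}{7056}}{1874161} = \left(- \frac{946}{1237} + \frac{i \sqrt{54677}}{7056}\right) \frac{1}{1874161} = - \frac{946}{2318337157} + \frac{i \sqrt{54677}}{13224080016}$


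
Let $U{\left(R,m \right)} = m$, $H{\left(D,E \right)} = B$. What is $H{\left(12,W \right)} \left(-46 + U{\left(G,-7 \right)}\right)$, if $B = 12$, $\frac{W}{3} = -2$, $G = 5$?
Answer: $-636$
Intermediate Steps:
$W = -6$ ($W = 3 \left(-2\right) = -6$)
$H{\left(D,E \right)} = 12$
$H{\left(12,W \right)} \left(-46 + U{\left(G,-7 \right)}\right) = 12 \left(-46 - 7\right) = 12 \left(-53\right) = -636$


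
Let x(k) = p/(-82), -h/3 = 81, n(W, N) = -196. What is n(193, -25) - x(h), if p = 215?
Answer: -15857/82 ≈ -193.38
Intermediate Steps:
h = -243 (h = -3*81 = -243)
x(k) = -215/82 (x(k) = 215/(-82) = 215*(-1/82) = -215/82)
n(193, -25) - x(h) = -196 - 1*(-215/82) = -196 + 215/82 = -15857/82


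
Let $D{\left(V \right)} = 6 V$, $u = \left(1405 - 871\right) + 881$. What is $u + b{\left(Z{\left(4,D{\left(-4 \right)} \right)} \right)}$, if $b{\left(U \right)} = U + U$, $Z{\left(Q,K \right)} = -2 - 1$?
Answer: $1409$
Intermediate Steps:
$u = 1415$ ($u = 534 + 881 = 1415$)
$Z{\left(Q,K \right)} = -3$
$b{\left(U \right)} = 2 U$
$u + b{\left(Z{\left(4,D{\left(-4 \right)} \right)} \right)} = 1415 + 2 \left(-3\right) = 1415 - 6 = 1409$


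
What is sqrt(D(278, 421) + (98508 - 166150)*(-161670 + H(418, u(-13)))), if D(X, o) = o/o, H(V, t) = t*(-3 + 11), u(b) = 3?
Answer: sqrt(10934058733) ≈ 1.0457e+5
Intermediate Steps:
H(V, t) = 8*t (H(V, t) = t*8 = 8*t)
D(X, o) = 1
sqrt(D(278, 421) + (98508 - 166150)*(-161670 + H(418, u(-13)))) = sqrt(1 + (98508 - 166150)*(-161670 + 8*3)) = sqrt(1 - 67642*(-161670 + 24)) = sqrt(1 - 67642*(-161646)) = sqrt(1 + 10934058732) = sqrt(10934058733)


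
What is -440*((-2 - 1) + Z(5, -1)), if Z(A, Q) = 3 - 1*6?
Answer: 2640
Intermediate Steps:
Z(A, Q) = -3 (Z(A, Q) = 3 - 6 = -3)
-440*((-2 - 1) + Z(5, -1)) = -440*((-2 - 1) - 3) = -440*(-3 - 3) = -440*(-6) = 2640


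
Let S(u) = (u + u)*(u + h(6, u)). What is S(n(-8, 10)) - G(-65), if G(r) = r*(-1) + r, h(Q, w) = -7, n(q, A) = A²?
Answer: 18600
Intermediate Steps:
S(u) = 2*u*(-7 + u) (S(u) = (u + u)*(u - 7) = (2*u)*(-7 + u) = 2*u*(-7 + u))
G(r) = 0 (G(r) = -r + r = 0)
S(n(-8, 10)) - G(-65) = 2*10²*(-7 + 10²) - 1*0 = 2*100*(-7 + 100) + 0 = 2*100*93 + 0 = 18600 + 0 = 18600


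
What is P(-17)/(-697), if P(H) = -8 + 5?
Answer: 3/697 ≈ 0.0043042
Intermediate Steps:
P(H) = -3
P(-17)/(-697) = -3/(-697) = -3*(-1/697) = 3/697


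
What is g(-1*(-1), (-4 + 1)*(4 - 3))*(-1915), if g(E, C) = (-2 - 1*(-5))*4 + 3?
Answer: -28725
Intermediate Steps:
g(E, C) = 15 (g(E, C) = (-2 + 5)*4 + 3 = 3*4 + 3 = 12 + 3 = 15)
g(-1*(-1), (-4 + 1)*(4 - 3))*(-1915) = 15*(-1915) = -28725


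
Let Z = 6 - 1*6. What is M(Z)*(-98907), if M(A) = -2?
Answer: 197814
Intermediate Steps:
Z = 0 (Z = 6 - 6 = 0)
M(Z)*(-98907) = -2*(-98907) = 197814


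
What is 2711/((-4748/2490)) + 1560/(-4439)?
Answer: -14986194045/10538186 ≈ -1422.1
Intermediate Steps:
2711/((-4748/2490)) + 1560/(-4439) = 2711/((-4748*1/2490)) + 1560*(-1/4439) = 2711/(-2374/1245) - 1560/4439 = 2711*(-1245/2374) - 1560/4439 = -3375195/2374 - 1560/4439 = -14986194045/10538186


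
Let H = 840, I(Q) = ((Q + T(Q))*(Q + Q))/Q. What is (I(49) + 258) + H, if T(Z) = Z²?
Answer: 5998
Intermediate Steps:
I(Q) = 2*Q + 2*Q² (I(Q) = ((Q + Q²)*(Q + Q))/Q = ((Q + Q²)*(2*Q))/Q = (2*Q*(Q + Q²))/Q = 2*Q + 2*Q²)
(I(49) + 258) + H = (2*49*(1 + 49) + 258) + 840 = (2*49*50 + 258) + 840 = (4900 + 258) + 840 = 5158 + 840 = 5998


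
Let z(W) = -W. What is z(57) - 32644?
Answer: -32701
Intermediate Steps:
z(57) - 32644 = -1*57 - 32644 = -57 - 32644 = -32701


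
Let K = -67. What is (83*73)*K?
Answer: -405953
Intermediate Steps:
(83*73)*K = (83*73)*(-67) = 6059*(-67) = -405953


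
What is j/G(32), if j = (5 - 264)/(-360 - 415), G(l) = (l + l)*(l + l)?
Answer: 259/3174400 ≈ 8.1590e-5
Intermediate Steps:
G(l) = 4*l**2 (G(l) = (2*l)*(2*l) = 4*l**2)
j = 259/775 (j = -259/(-775) = -259*(-1/775) = 259/775 ≈ 0.33419)
j/G(32) = 259/(775*((4*32**2))) = 259/(775*((4*1024))) = (259/775)/4096 = (259/775)*(1/4096) = 259/3174400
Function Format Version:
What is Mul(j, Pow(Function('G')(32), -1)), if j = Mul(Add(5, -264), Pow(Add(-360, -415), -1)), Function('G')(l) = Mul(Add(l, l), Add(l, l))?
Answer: Rational(259, 3174400) ≈ 8.1590e-5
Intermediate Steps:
Function('G')(l) = Mul(4, Pow(l, 2)) (Function('G')(l) = Mul(Mul(2, l), Mul(2, l)) = Mul(4, Pow(l, 2)))
j = Rational(259, 775) (j = Mul(-259, Pow(-775, -1)) = Mul(-259, Rational(-1, 775)) = Rational(259, 775) ≈ 0.33419)
Mul(j, Pow(Function('G')(32), -1)) = Mul(Rational(259, 775), Pow(Mul(4, Pow(32, 2)), -1)) = Mul(Rational(259, 775), Pow(Mul(4, 1024), -1)) = Mul(Rational(259, 775), Pow(4096, -1)) = Mul(Rational(259, 775), Rational(1, 4096)) = Rational(259, 3174400)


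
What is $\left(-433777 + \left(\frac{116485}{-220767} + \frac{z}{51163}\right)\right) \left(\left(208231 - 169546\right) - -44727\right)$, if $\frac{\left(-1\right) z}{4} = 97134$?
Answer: $- \frac{19461398698309586448}{537862001} \approx -3.6183 \cdot 10^{10}$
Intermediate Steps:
$z = -388536$ ($z = \left(-4\right) 97134 = -388536$)
$\left(-433777 + \left(\frac{116485}{-220767} + \frac{z}{51163}\right)\right) \left(\left(208231 - 169546\right) - -44727\right) = \left(-433777 + \left(\frac{116485}{-220767} - \frac{388536}{51163}\right)\right) \left(\left(208231 - 169546\right) - -44727\right) = \left(-433777 + \left(116485 \left(- \frac{1}{220767}\right) - \frac{388536}{51163}\right)\right) \left(\left(208231 - 169546\right) + 44727\right) = \left(-433777 - \frac{91735649167}{11295102021}\right) \left(38685 + 44727\right) = \left(-433777 - \frac{91735649167}{11295102021}\right) 83412 = \left(- \frac{4899647205012484}{11295102021}\right) 83412 = - \frac{19461398698309586448}{537862001}$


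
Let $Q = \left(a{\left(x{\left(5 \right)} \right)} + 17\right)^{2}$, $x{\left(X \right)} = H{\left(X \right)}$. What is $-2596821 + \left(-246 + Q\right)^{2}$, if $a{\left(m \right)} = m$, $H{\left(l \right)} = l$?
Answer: $-2540177$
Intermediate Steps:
$x{\left(X \right)} = X$
$Q = 484$ ($Q = \left(5 + 17\right)^{2} = 22^{2} = 484$)
$-2596821 + \left(-246 + Q\right)^{2} = -2596821 + \left(-246 + 484\right)^{2} = -2596821 + 238^{2} = -2596821 + 56644 = -2540177$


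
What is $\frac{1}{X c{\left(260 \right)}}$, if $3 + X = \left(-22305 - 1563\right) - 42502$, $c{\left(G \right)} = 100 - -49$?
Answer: $- \frac{1}{9889577} \approx -1.0112 \cdot 10^{-7}$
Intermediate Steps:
$c{\left(G \right)} = 149$ ($c{\left(G \right)} = 100 + 49 = 149$)
$X = -66373$ ($X = -3 - 66370 = -66373$)
$\frac{1}{X c{\left(260 \right)}} = \frac{1}{\left(-66373\right) 149} = \left(- \frac{1}{66373}\right) \frac{1}{149} = - \frac{1}{9889577}$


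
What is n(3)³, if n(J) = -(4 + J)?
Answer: -343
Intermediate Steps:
n(J) = -4 - J
n(3)³ = (-4 - 1*3)³ = (-4 - 3)³ = (-7)³ = -343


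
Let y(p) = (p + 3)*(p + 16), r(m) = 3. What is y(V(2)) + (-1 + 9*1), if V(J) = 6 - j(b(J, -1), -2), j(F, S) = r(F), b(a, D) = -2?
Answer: 122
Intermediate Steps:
j(F, S) = 3
V(J) = 3 (V(J) = 6 - 1*3 = 6 - 3 = 3)
y(p) = (3 + p)*(16 + p)
y(V(2)) + (-1 + 9*1) = (48 + 3² + 19*3) + (-1 + 9*1) = (48 + 9 + 57) + (-1 + 9) = 114 + 8 = 122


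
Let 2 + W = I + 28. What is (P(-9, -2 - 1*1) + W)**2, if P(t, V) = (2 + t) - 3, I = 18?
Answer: 1156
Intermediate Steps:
P(t, V) = -1 + t
W = 44 (W = -2 + (18 + 28) = -2 + 46 = 44)
(P(-9, -2 - 1*1) + W)**2 = ((-1 - 9) + 44)**2 = (-10 + 44)**2 = 34**2 = 1156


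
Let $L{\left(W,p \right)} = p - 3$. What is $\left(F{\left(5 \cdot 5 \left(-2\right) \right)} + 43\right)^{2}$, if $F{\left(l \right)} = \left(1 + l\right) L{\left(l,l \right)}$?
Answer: $6969600$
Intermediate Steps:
$L{\left(W,p \right)} = -3 + p$
$F{\left(l \right)} = \left(1 + l\right) \left(-3 + l\right)$
$\left(F{\left(5 \cdot 5 \left(-2\right) \right)} + 43\right)^{2} = \left(\left(1 + 5 \cdot 5 \left(-2\right)\right) \left(-3 + 5 \cdot 5 \left(-2\right)\right) + 43\right)^{2} = \left(\left(1 + 25 \left(-2\right)\right) \left(-3 + 25 \left(-2\right)\right) + 43\right)^{2} = \left(\left(1 - 50\right) \left(-3 - 50\right) + 43\right)^{2} = \left(\left(-49\right) \left(-53\right) + 43\right)^{2} = \left(2597 + 43\right)^{2} = 2640^{2} = 6969600$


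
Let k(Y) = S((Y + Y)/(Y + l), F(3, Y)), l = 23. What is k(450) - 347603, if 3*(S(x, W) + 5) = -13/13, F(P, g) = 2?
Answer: -1042825/3 ≈ -3.4761e+5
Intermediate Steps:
S(x, W) = -16/3 (S(x, W) = -5 + (-13/13)/3 = -5 + (-13*1/13)/3 = -5 + (⅓)*(-1) = -5 - ⅓ = -16/3)
k(Y) = -16/3
k(450) - 347603 = -16/3 - 347603 = -1042825/3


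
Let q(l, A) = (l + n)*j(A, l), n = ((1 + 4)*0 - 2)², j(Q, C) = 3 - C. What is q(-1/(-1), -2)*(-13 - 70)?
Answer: -830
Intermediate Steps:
n = 4 (n = (5*0 - 2)² = (0 - 2)² = (-2)² = 4)
q(l, A) = (3 - l)*(4 + l) (q(l, A) = (l + 4)*(3 - l) = (4 + l)*(3 - l) = (3 - l)*(4 + l))
q(-1/(-1), -2)*(-13 - 70) = (12 - (-1)/(-1) - (-1/(-1))²)*(-13 - 70) = (12 - (-1)*(-1) - (-1*(-1))²)*(-83) = (12 - 1*1 - 1*1²)*(-83) = (12 - 1 - 1*1)*(-83) = (12 - 1 - 1)*(-83) = 10*(-83) = -830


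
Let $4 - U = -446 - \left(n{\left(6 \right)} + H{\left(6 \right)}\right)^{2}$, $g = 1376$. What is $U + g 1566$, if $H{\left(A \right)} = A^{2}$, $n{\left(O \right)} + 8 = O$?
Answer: $2156422$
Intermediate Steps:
$n{\left(O \right)} = -8 + O$
$U = 1606$ ($U = 4 - \left(-446 - \left(\left(-8 + 6\right) + 6^{2}\right)^{2}\right) = 4 - \left(-446 - \left(-2 + 36\right)^{2}\right) = 4 - \left(-446 - 34^{2}\right) = 4 - \left(-446 - 1156\right) = 4 - -1602 = 4 + 1602 = 1606$)
$U + g 1566 = 1606 + 1376 \cdot 1566 = 1606 + 2154816 = 2156422$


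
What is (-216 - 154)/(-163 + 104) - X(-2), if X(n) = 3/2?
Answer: 563/118 ≈ 4.7712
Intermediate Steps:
X(n) = 3/2 (X(n) = 3*(1/2) = 3/2)
(-216 - 154)/(-163 + 104) - X(-2) = (-216 - 154)/(-163 + 104) - 1*3/2 = -370/(-59) - 3/2 = -370*(-1/59) - 3/2 = 370/59 - 3/2 = 563/118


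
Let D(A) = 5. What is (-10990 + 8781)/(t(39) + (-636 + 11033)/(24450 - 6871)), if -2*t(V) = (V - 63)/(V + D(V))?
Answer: -427152121/167104 ≈ -2556.2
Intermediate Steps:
t(V) = -(-63 + V)/(2*(5 + V)) (t(V) = -(V - 63)/(2*(V + 5)) = -(-63 + V)/(2*(5 + V)))
(-10990 + 8781)/(t(39) + (-636 + 11033)/(24450 - 6871)) = (-10990 + 8781)/((63 - 1*39)/(2*(5 + 39)) + (-636 + 11033)/(24450 - 6871)) = -2209/((½)*(63 - 39)/44 + 10397/17579) = -2209/((½)*(1/44)*24 + 10397*(1/17579)) = -2209/(3/11 + 10397/17579) = -2209/167104/193369 = -2209*193369/167104 = -427152121/167104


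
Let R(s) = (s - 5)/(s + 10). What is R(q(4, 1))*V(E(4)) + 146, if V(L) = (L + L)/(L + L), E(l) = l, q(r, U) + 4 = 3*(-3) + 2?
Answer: 162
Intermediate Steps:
q(r, U) = -11 (q(r, U) = -4 + (3*(-3) + 2) = -4 + (-9 + 2) = -4 - 7 = -11)
V(L) = 1 (V(L) = (2*L)/((2*L)) = (2*L)*(1/(2*L)) = 1)
R(s) = (-5 + s)/(10 + s)
R(q(4, 1))*V(E(4)) + 146 = ((-5 - 11)/(10 - 11))*1 + 146 = (-16/(-1))*1 + 146 = -1*(-16)*1 + 146 = 16*1 + 146 = 16 + 146 = 162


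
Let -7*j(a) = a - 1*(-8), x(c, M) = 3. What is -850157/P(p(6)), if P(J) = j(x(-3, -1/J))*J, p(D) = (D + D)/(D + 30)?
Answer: 1623027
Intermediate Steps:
p(D) = 2*D/(30 + D) (p(D) = (2*D)/(30 + D) = 2*D/(30 + D))
j(a) = -8/7 - a/7 (j(a) = -(a - 1*(-8))/7 = -(a + 8)/7 = -(8 + a)/7 = -8/7 - a/7)
P(J) = -11*J/7 (P(J) = (-8/7 - ⅐*3)*J = (-8/7 - 3/7)*J = -11*J/7)
-850157/P(p(6)) = -850157/((-22*6/(7*(30 + 6)))) = -850157/((-22*6/(7*36))) = -850157/((-11/7*⅓)) = -850157/(-11/21) = -850157*(-21/11) = 1623027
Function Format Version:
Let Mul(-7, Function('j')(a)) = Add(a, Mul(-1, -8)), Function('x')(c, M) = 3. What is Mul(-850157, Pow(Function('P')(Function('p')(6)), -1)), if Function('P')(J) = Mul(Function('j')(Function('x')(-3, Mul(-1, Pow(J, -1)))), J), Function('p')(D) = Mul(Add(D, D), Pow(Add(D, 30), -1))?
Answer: 1623027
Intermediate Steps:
Function('p')(D) = Mul(2, D, Pow(Add(30, D), -1)) (Function('p')(D) = Mul(Mul(2, D), Pow(Add(30, D), -1)) = Mul(2, D, Pow(Add(30, D), -1)))
Function('j')(a) = Add(Rational(-8, 7), Mul(Rational(-1, 7), a)) (Function('j')(a) = Mul(Rational(-1, 7), Add(a, Mul(-1, -8))) = Mul(Rational(-1, 7), Add(a, 8)) = Mul(Rational(-1, 7), Add(8, a)) = Add(Rational(-8, 7), Mul(Rational(-1, 7), a)))
Function('P')(J) = Mul(Rational(-11, 7), J) (Function('P')(J) = Mul(Add(Rational(-8, 7), Mul(Rational(-1, 7), 3)), J) = Mul(Add(Rational(-8, 7), Rational(-3, 7)), J) = Mul(Rational(-11, 7), J))
Mul(-850157, Pow(Function('P')(Function('p')(6)), -1)) = Mul(-850157, Pow(Mul(Rational(-11, 7), Mul(2, 6, Pow(Add(30, 6), -1))), -1)) = Mul(-850157, Pow(Mul(Rational(-11, 7), Mul(2, 6, Pow(36, -1))), -1)) = Mul(-850157, Pow(Mul(Rational(-11, 7), Mul(2, 6, Rational(1, 36))), -1)) = Mul(-850157, Pow(Mul(Rational(-11, 7), Rational(1, 3)), -1)) = Mul(-850157, Pow(Rational(-11, 21), -1)) = Mul(-850157, Rational(-21, 11)) = 1623027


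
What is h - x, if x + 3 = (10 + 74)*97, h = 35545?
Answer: 27400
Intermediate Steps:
x = 8145 (x = -3 + (10 + 74)*97 = -3 + 84*97 = -3 + 8148 = 8145)
h - x = 35545 - 1*8145 = 35545 - 8145 = 27400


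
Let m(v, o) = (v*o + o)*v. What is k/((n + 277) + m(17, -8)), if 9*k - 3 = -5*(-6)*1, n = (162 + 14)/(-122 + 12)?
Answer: -55/32589 ≈ -0.0016877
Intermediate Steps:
n = -8/5 (n = 176/(-110) = 176*(-1/110) = -8/5 ≈ -1.6000)
m(v, o) = v*(o + o*v) (m(v, o) = (o*v + o)*v = (o + o*v)*v = v*(o + o*v))
k = 11/3 (k = ⅓ + (-5*(-6)*1)/9 = ⅓ + (30*1)/9 = ⅓ + (⅑)*30 = ⅓ + 10/3 = 11/3 ≈ 3.6667)
k/((n + 277) + m(17, -8)) = 11/(3*((-8/5 + 277) - 8*17*(1 + 17))) = 11/(3*(1377/5 - 8*17*18)) = 11/(3*(1377/5 - 2448)) = 11/(3*(-10863/5)) = (11/3)*(-5/10863) = -55/32589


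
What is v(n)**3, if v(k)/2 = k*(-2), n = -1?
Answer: 64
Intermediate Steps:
v(k) = -4*k (v(k) = 2*(k*(-2)) = 2*(-2*k) = -4*k)
v(n)**3 = (-4*(-1))**3 = 4**3 = 64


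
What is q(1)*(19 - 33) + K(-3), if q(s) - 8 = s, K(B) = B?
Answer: -129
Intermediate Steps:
q(s) = 8 + s
q(1)*(19 - 33) + K(-3) = (8 + 1)*(19 - 33) - 3 = 9*(-14) - 3 = -126 - 3 = -129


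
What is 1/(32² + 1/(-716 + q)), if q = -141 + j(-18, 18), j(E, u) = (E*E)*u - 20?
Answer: 4955/5073921 ≈ 0.00097656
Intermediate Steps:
j(E, u) = -20 + u*E² (j(E, u) = E²*u - 20 = u*E² - 20 = -20 + u*E²)
q = 5671 (q = -141 + (-20 + 18*(-18)²) = -141 + (-20 + 18*324) = -141 + (-20 + 5832) = -141 + 5812 = 5671)
1/(32² + 1/(-716 + q)) = 1/(32² + 1/(-716 + 5671)) = 1/(1024 + 1/4955) = 1/(5073921/4955) = 4955/5073921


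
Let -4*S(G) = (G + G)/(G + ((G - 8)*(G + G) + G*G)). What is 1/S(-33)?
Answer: 228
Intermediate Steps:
S(G) = -G/(2*(G + G² + 2*G*(-8 + G))) (S(G) = -(G + G)/(4*(G + ((G - 8)*(G + G) + G*G))) = -2*G/(4*(G + ((-8 + G)*(2*G) + G²))) = -2*G/(4*(G + (2*G*(-8 + G) + G²))) = -2*G/(4*(G + (G² + 2*G*(-8 + G)))) = -2*G/(4*(G + G² + 2*G*(-8 + G))) = -G/(2*(G + G² + 2*G*(-8 + G))))
1/S(-33) = 1/(-1/(-30 + 6*(-33))) = 1/(-1/(-30 - 198)) = 1/(-1/(-228)) = 1/(-1*(-1/228)) = 1/(1/228) = 228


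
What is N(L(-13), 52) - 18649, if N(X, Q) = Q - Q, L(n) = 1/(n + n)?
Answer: -18649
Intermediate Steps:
L(n) = 1/(2*n)
N(X, Q) = 0
N(L(-13), 52) - 18649 = 0 - 18649 = -18649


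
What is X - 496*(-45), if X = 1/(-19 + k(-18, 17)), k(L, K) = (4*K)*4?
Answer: 5646961/253 ≈ 22320.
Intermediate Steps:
k(L, K) = 16*K
X = 1/253 (X = 1/(-19 + 16*17) = 1/(-19 + 272) = 1/253 ≈ 0.0039526)
X - 496*(-45) = 1/253 - 496*(-45) = 1/253 + 22320 = 5646961/253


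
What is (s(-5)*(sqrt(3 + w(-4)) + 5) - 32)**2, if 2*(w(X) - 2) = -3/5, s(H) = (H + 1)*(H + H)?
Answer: 35744 + 1344*sqrt(470) ≈ 64881.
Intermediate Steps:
s(H) = 2*H*(1 + H) (s(H) = (1 + H)*(2*H) = 2*H*(1 + H))
w(X) = 17/10 (w(X) = 2 + (-3/5)/2 = 2 + (-3*1/5)/2 = 2 + (1/2)*(-3/5) = 2 - 3/10 = 17/10)
(s(-5)*(sqrt(3 + w(-4)) + 5) - 32)**2 = ((2*(-5)*(1 - 5))*(sqrt(3 + 17/10) + 5) - 32)**2 = ((2*(-5)*(-4))*(sqrt(47/10) + 5) - 32)**2 = (40*(sqrt(470)/10 + 5) - 32)**2 = (40*(5 + sqrt(470)/10) - 32)**2 = ((200 + 4*sqrt(470)) - 32)**2 = (168 + 4*sqrt(470))**2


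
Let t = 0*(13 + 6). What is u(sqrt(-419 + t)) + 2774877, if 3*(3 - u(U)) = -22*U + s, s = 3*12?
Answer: 2774868 + 22*I*sqrt(419)/3 ≈ 2.7749e+6 + 150.11*I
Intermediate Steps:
s = 36
t = 0 (t = 0*19 = 0)
u(U) = -9 + 22*U/3 (u(U) = 3 - (-22*U + 36)/3 = 3 - (36 - 22*U)/3 = 3 + (-12 + 22*U/3) = -9 + 22*U/3)
u(sqrt(-419 + t)) + 2774877 = (-9 + 22*sqrt(-419 + 0)/3) + 2774877 = (-9 + 22*sqrt(-419)/3) + 2774877 = (-9 + 22*(I*sqrt(419))/3) + 2774877 = (-9 + 22*I*sqrt(419)/3) + 2774877 = 2774868 + 22*I*sqrt(419)/3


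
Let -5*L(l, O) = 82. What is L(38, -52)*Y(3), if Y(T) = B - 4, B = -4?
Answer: 656/5 ≈ 131.20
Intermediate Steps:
Y(T) = -8 (Y(T) = -4 - 4 = -8)
L(l, O) = -82/5 (L(l, O) = -⅕*82 = -82/5)
L(38, -52)*Y(3) = -82/5*(-8) = 656/5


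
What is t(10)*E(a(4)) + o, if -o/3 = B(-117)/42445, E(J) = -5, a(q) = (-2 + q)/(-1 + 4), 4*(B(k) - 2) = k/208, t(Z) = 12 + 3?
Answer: -203736357/2716480 ≈ -75.000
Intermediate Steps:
t(Z) = 15
B(k) = 2 + k/832 (B(k) = 2 + (k/208)/4 = 2 + k/832)
a(q) = -⅔ + q/3 (a(q) = (-2 + q)/3 = (-2 + q)*(⅓) = -⅔ + q/3)
o = -357/2716480 (o = -3*(2 + (1/832)*(-117))/42445 = -3*(2 - 9/64)/42445 = -357/(64*42445) = -3*119/2716480 = -357/2716480 ≈ -0.00013142)
t(10)*E(a(4)) + o = 15*(-5) - 357/2716480 = -75 - 357/2716480 = -203736357/2716480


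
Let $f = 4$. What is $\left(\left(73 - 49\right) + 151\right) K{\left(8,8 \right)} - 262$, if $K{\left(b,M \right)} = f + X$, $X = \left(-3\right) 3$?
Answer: $-1137$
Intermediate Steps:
$X = -9$
$K{\left(b,M \right)} = -5$ ($K{\left(b,M \right)} = 4 - 9 = -5$)
$\left(\left(73 - 49\right) + 151\right) K{\left(8,8 \right)} - 262 = \left(\left(73 - 49\right) + 151\right) \left(-5\right) - 262 = \left(24 + 151\right) \left(-5\right) - 262 = 175 \left(-5\right) - 262 = -875 - 262 = -1137$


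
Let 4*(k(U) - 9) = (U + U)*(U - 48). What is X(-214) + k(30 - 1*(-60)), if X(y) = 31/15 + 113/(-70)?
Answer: 79777/42 ≈ 1899.5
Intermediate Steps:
k(U) = 9 + U*(-48 + U)/2 (k(U) = 9 + ((U + U)*(U - 48))/4 = 9 + ((2*U)*(-48 + U))/4 = 9 + (2*U*(-48 + U))/4 = 9 + U*(-48 + U)/2)
X(y) = 19/42 (X(y) = 31*(1/15) + 113*(-1/70) = 31/15 - 113/70 = 19/42)
X(-214) + k(30 - 1*(-60)) = 19/42 + (9 + (30 - 1*(-60))**2/2 - 24*(30 - 1*(-60))) = 19/42 + (9 + (30 + 60)**2/2 - 24*(30 + 60)) = 19/42 + (9 + (1/2)*90**2 - 24*90) = 19/42 + (9 + (1/2)*8100 - 2160) = 19/42 + (9 + 4050 - 2160) = 19/42 + 1899 = 79777/42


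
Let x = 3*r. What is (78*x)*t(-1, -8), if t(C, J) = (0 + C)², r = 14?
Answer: 3276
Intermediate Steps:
t(C, J) = C²
x = 42 (x = 3*14 = 42)
(78*x)*t(-1, -8) = (78*42)*(-1)² = 3276*1 = 3276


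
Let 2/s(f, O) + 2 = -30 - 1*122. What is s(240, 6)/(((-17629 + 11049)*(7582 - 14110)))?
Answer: -1/3307476480 ≈ -3.0235e-10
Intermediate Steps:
s(f, O) = -1/77 (s(f, O) = 2/(-2 + (-30 - 1*122)) = 2/(-2 + (-30 - 122)) = 2/(-2 - 152) = 2/(-154) = 2*(-1/154) = -1/77)
s(240, 6)/(((-17629 + 11049)*(7582 - 14110))) = -1/((-17629 + 11049)*(7582 - 14110))/77 = -1/(77*((-6580*(-6528)))) = -1/77/42954240 = -1/77*1/42954240 = -1/3307476480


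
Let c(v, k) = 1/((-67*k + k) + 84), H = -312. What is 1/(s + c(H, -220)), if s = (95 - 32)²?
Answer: 14604/57963277 ≈ 0.00025195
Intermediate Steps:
s = 3969 (s = 63² = 3969)
c(v, k) = 1/(84 - 66*k) (c(v, k) = 1/(-66*k + 84) = 1/(84 - 66*k))
1/(s + c(H, -220)) = 1/(3969 - 1/(-84 + 66*(-220))) = 1/(3969 - 1/(-84 - 14520)) = 1/(3969 - 1/(-14604)) = 1/(3969 - 1*(-1/14604)) = 1/(3969 + 1/14604) = 1/(57963277/14604) = 14604/57963277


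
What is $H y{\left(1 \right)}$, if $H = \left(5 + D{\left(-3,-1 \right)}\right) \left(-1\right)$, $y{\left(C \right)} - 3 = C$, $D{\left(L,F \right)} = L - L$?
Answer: $-20$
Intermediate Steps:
$D{\left(L,F \right)} = 0$
$y{\left(C \right)} = 3 + C$
$H = -5$ ($H = \left(5 + 0\right) \left(-1\right) = 5 \left(-1\right) = -5$)
$H y{\left(1 \right)} = - 5 \left(3 + 1\right) = \left(-5\right) 4 = -20$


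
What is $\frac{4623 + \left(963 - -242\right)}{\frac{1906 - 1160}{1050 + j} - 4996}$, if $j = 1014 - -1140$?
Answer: $- \frac{9336456}{8003219} \approx -1.1666$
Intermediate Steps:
$j = 2154$ ($j = 1014 + 1140 = 2154$)
$\frac{4623 + \left(963 - -242\right)}{\frac{1906 - 1160}{1050 + j} - 4996} = \frac{4623 + \left(963 - -242\right)}{\frac{1906 - 1160}{1050 + 2154} - 4996} = \frac{4623 + \left(963 + 242\right)}{\frac{746}{3204} - 4996} = \frac{4623 + 1205}{746 \cdot \frac{1}{3204} - 4996} = \frac{5828}{\frac{373}{1602} - 4996} = \frac{5828}{- \frac{8003219}{1602}} = 5828 \left(- \frac{1602}{8003219}\right) = - \frac{9336456}{8003219}$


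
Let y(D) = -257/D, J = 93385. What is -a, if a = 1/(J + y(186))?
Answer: -186/17369353 ≈ -1.0709e-5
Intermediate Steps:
a = 186/17369353 (a = 1/(93385 - 257/186) = 1/(17369353/186) = 186/17369353 ≈ 1.0709e-5)
-a = -1*186/17369353 = -186/17369353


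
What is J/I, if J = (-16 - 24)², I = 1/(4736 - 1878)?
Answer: 4572800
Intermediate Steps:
I = 1/2858 ≈ 0.00034990
J = 1600 (J = (-40)² = 1600)
J/I = 1600/(1/2858) = 1600*2858 = 4572800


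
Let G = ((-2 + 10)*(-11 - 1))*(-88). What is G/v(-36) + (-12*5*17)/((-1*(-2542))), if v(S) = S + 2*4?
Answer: -2687922/8897 ≈ -302.12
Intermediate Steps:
v(S) = 8 + S (v(S) = S + 8 = 8 + S)
G = 8448 (G = (8*(-12))*(-88) = -96*(-88) = 8448)
G/v(-36) + (-12*5*17)/((-1*(-2542))) = 8448/(8 - 36) + (-12*5*17)/((-1*(-2542))) = 8448/(-28) - 60*17/2542 = 8448*(-1/28) - 1020*1/2542 = -2112/7 - 510/1271 = -2687922/8897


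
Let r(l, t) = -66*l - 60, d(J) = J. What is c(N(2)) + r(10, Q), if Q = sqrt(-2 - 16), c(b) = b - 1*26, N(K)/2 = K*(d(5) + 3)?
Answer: -714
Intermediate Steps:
N(K) = 16*K (N(K) = 2*(K*(5 + 3)) = 2*(K*8) = 2*(8*K) = 16*K)
c(b) = -26 + b (c(b) = b - 26 = -26 + b)
Q = 3*I*sqrt(2) (Q = sqrt(-18) = 3*I*sqrt(2) ≈ 4.2426*I)
r(l, t) = -60 - 66*l
c(N(2)) + r(10, Q) = (-26 + 16*2) + (-60 - 66*10) = (-26 + 32) + (-60 - 660) = 6 - 720 = -714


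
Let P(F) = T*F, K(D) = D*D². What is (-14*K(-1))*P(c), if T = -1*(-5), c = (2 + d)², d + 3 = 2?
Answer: 70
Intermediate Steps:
d = -1 (d = -3 + 2 = -1)
K(D) = D³
c = 1 (c = (2 - 1)² = 1² = 1)
T = 5
P(F) = 5*F
(-14*K(-1))*P(c) = (-14*(-1)³)*(5*1) = -14*(-1)*5 = 14*5 = 70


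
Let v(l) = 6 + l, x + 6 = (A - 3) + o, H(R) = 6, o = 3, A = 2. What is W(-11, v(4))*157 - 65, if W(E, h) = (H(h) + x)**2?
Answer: 563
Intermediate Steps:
x = -4 (x = -6 + ((2 - 3) + 3) = -6 + (-1 + 3) = -6 + 2 = -4)
W(E, h) = 4 (W(E, h) = (6 - 4)**2 = 2**2 = 4)
W(-11, v(4))*157 - 65 = 4*157 - 65 = 628 - 65 = 563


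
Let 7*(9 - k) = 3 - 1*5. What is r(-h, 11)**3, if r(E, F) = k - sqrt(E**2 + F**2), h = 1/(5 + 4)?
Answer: 38634245/9261 - 19590649*sqrt(58)/35721 ≈ -5.0428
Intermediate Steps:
h = 1/9 ≈ 0.11111
k = 65/7 (k = 9 - (3 - 1*5)/7 = 9 - (3 - 5)/7 = 9 - 1/7*(-2) = 9 + 2/7 = 65/7 ≈ 9.2857)
r(E, F) = 65/7 - sqrt(E**2 + F**2)
r(-h, 11)**3 = (65/7 - sqrt((-1*1/9)**2 + 11**2))**3 = (65/7 - sqrt((-1/9)**2 + 121))**3 = (65/7 - sqrt(1/81 + 121))**3 = (65/7 - sqrt(9802/81))**3 = (65/7 - 13*sqrt(58)/9)**3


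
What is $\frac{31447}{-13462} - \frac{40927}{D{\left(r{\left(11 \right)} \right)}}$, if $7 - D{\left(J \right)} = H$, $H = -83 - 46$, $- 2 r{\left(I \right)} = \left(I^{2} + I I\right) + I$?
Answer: $- \frac{277618033}{915416} \approx -303.27$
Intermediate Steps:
$r{\left(I \right)} = - I^{2} - \frac{I}{2}$ ($r{\left(I \right)} = - \frac{\left(I^{2} + I I\right) + I}{2} = - \frac{\left(I^{2} + I^{2}\right) + I}{2} = - \frac{2 I^{2} + I}{2} = - \frac{I + 2 I^{2}}{2} = - I^{2} - \frac{I}{2}$)
$H = -129$ ($H = -83 - 46 = -129$)
$D{\left(J \right)} = 136$ ($D{\left(J \right)} = 7 - -129 = 7 + 129 = 136$)
$\frac{31447}{-13462} - \frac{40927}{D{\left(r{\left(11 \right)} \right)}} = \frac{31447}{-13462} - \frac{40927}{136} = 31447 \left(- \frac{1}{13462}\right) - \frac{40927}{136} = - \frac{31447}{13462} - \frac{40927}{136} = - \frac{277618033}{915416}$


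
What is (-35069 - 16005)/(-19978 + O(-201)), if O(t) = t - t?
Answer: 25537/9989 ≈ 2.5565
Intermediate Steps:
O(t) = 0
(-35069 - 16005)/(-19978 + O(-201)) = (-35069 - 16005)/(-19978 + 0) = -51074/(-19978) = -51074*(-1/19978) = 25537/9989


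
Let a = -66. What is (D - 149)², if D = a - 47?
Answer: 68644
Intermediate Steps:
D = -113 (D = -66 - 47 = -113)
(D - 149)² = (-113 - 149)² = (-262)² = 68644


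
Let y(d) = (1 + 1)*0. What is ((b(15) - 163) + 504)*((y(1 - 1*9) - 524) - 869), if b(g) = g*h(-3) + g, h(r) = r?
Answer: -433223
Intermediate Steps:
y(d) = 0 (y(d) = 2*0 = 0)
b(g) = -2*g (b(g) = g*(-3) + g = -3*g + g = -2*g)
((b(15) - 163) + 504)*((y(1 - 1*9) - 524) - 869) = ((-2*15 - 163) + 504)*((0 - 524) - 869) = ((-30 - 163) + 504)*(-524 - 869) = (-193 + 504)*(-1393) = 311*(-1393) = -433223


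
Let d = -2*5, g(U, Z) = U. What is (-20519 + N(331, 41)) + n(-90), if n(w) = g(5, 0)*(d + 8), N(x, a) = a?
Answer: -20488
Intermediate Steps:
d = -10
n(w) = -10 (n(w) = 5*(-10 + 8) = 5*(-2) = -10)
(-20519 + N(331, 41)) + n(-90) = (-20519 + 41) - 10 = -20478 - 10 = -20488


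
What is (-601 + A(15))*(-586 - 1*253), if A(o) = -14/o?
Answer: 7575331/15 ≈ 5.0502e+5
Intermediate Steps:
(-601 + A(15))*(-586 - 1*253) = (-601 - 14/15)*(-586 - 1*253) = (-601 - 14*1/15)*(-586 - 253) = (-601 - 14/15)*(-839) = -9029/15*(-839) = 7575331/15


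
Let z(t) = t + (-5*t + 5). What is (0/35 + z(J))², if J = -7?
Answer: 1089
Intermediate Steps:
z(t) = 5 - 4*t (z(t) = t + (5 - 5*t) = 5 - 4*t)
(0/35 + z(J))² = (0/35 + (5 - 4*(-7)))² = (0*(1/35) + (5 + 28))² = (0 + 33)² = 33² = 1089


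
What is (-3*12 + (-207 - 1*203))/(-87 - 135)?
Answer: 223/111 ≈ 2.0090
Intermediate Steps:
(-3*12 + (-207 - 1*203))/(-87 - 135) = (-36 + (-207 - 203))/(-222) = (-36 - 410)*(-1/222) = -446*(-1/222) = 223/111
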